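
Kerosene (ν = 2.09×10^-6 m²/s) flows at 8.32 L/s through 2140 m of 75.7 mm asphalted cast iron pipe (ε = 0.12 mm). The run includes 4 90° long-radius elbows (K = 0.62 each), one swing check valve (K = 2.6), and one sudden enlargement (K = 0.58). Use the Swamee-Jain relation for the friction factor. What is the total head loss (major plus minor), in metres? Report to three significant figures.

V = 4Q/(πD²) = 1.849 m/s; V²/2g = 0.1742 m
Re = 6.70×10^4, ε/D = 0.00159 → f = 0.02501 (Swamee-Jain)
Major: h_f = f(L/D)·V²/2g = 0.02501·28269·0.1742 = 123.1 m
Minor: ΣK = 5.66; h_m = ΣK·V²/2g = 0.9858 m
Total H_L = 123.1 + 0.9858 = 124.1 m

H_L ≈ 124 m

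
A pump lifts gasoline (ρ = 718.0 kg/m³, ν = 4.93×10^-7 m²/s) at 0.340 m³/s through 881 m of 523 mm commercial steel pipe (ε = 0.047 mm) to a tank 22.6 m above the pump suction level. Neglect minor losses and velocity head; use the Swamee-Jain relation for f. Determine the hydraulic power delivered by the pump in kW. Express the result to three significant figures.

V = 4Q/(πD²) = 1.583 m/s; Re = 1.68×10^6; ε/D = 8.99×10^-5; f = 0.01284
h_f = f(L/D)V²/2g = 2.760 m
Total head H = z + h_f = 22.6 + 2.760 = 25.36 m
P_hyd = ρgQH = 718.0·9.81·0.340·25.36 = 60.73 kW

P_hyd ≈ 60.7 kW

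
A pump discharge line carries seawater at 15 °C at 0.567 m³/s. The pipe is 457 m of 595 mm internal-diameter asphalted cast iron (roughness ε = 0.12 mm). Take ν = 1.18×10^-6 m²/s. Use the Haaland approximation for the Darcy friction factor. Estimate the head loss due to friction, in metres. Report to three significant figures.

V = 4Q/(πD²) = 4·0.567/(π·0.595²) = 2.039 m/s
Re = VD/ν = 2.039·0.595/1.18×10^-6 = 1.03×10^6 → turbulent
ε/D = 0.12/595 = 2.02×10^-4
Haaland: f = 0.01460
h_f = f(L/D)V²/(2g) = 0.01460·(457/0.595)·2.039²/(2·9.81) = 2.376 m

h_f ≈ 2.38 m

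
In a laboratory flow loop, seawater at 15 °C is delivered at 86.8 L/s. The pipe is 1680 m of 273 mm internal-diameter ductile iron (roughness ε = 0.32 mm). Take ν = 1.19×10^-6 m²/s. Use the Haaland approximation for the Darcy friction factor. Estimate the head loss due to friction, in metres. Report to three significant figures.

h_f ≈ 14.6 m

V = 4Q/(πD²) = 4·0.0868/(π·0.273²) = 1.483 m/s
Re = VD/ν = 1.483·0.273/1.19×10^-6 = 3.40×10^5 → turbulent
ε/D = 0.32/273 = 0.00117
Haaland: f = 0.02114
h_f = f(L/D)V²/(2g) = 0.02114·(1680/0.273)·1.483²/(2·9.81) = 14.58 m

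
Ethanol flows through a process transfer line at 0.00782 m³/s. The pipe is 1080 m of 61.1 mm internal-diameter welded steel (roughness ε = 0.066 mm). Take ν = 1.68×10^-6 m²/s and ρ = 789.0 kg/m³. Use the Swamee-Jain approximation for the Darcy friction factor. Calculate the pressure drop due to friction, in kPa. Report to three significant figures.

Δp ≈ 1120 kPa

V = 4Q/(πD²) = 4·0.00782/(π·0.0611²) = 2.667 m/s
Re = VD/ν = 2.667·0.0611/1.68×10^-6 = 9.70×10^4 → turbulent
ε/D = 0.066/61.1 = 0.00108
Swamee-Jain: f = 0.02268
h_f = f(L/D)V²/(2g) = 0.02268·(1080/0.0611)·2.667²/(2·9.81) = 145.3 m
Δp = ρg·h_f = 789.0·9.81·145.3 = 1125 kPa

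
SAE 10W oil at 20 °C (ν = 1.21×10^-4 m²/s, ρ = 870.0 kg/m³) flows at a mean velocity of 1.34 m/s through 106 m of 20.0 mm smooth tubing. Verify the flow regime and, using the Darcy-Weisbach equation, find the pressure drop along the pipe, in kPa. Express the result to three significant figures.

Re = VD/ν = 1.34·0.02000/1.21×10^-4 = 221 → laminar (Re < 2300)
f = 64/Re = 0.2890
h_f = f(L/D)V²/(2g) = 0.2890·(106/0.02000)·1.34²/(2·9.81) = 140.2 m
Δp = ρg·h_f = 870.0·9.81·140.2 = 1196 kPa

Δp ≈ 1200 kPa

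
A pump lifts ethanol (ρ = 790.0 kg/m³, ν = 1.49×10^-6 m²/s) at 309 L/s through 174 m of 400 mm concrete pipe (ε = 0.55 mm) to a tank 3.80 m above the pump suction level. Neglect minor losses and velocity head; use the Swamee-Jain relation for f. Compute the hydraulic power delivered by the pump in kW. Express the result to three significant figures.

P_hyd ≈ 16.1 kW

V = 4Q/(πD²) = 2.459 m/s; Re = 6.60×10^5; ε/D = 0.00138; f = 0.02172
h_f = f(L/D)V²/2g = 2.912 m
Total head H = z + h_f = 3.80 + 2.912 = 6.712 m
P_hyd = ρgQH = 790.0·9.81·0.309·6.712 = 16.07 kW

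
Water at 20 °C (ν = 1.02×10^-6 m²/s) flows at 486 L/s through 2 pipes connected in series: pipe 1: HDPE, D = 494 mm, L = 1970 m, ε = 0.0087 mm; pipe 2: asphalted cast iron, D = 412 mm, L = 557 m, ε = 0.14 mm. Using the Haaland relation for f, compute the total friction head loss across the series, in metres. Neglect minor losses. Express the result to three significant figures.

H ≈ 29.6 m

Pipe 1: V = 2.536 m/s, Re = 1.23×10^6, ε/D = 1.76×10^-5, f = 0.01157, h_1 = f(L/D)V²/2g = 15.13 m
Pipe 2: V = 3.645 m/s, Re = 1.47×10^6, ε/D = 3.40×10^-4, f = 0.01577, h_2 = f(L/D)V²/2g = 14.44 m
Series → Q common, losses add: H = Σh = 29.57 m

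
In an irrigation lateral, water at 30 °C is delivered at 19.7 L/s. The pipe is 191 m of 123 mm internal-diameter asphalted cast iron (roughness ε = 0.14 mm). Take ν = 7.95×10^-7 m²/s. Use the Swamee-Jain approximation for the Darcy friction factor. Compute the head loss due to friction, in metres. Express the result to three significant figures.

h_f ≈ 4.67 m

V = 4Q/(πD²) = 4·0.0197/(π·0.123²) = 1.658 m/s
Re = VD/ν = 1.658·0.123/7.95×10^-7 = 2.57×10^5 → turbulent
ε/D = 0.14/123 = 0.00114
Swamee-Jain: f = 0.02145
h_f = f(L/D)V²/(2g) = 0.02145·(191/0.123)·1.658²/(2·9.81) = 4.666 m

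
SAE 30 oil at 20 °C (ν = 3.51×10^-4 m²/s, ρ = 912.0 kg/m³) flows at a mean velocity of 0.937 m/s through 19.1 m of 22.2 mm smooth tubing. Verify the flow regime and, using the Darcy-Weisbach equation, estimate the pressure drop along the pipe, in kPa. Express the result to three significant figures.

Re = VD/ν = 0.937·0.02220/3.51×10^-4 = 59.3 → laminar (Re < 2300)
f = 64/Re = 1.080
h_f = f(L/D)V²/(2g) = 1.080·(19.1/0.02220)·0.937²/(2·9.81) = 41.58 m
Δp = ρg·h_f = 912.0·9.81·41.58 = 372.0 kPa

Δp ≈ 372 kPa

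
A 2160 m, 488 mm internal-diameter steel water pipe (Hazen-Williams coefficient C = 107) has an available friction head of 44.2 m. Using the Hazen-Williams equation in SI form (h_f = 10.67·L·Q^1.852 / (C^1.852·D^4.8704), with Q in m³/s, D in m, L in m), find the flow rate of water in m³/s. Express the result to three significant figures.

Rearranging: Q = [h_f·C^1.852·D^4.8704 / (10.67·L)]^(1/1.852)
Q = [44.2·107^1.852·0.488^4.8704 / (10.67·2160)]^0.540 = 0.5531 m³/s

Q ≈ 0.553 m³/s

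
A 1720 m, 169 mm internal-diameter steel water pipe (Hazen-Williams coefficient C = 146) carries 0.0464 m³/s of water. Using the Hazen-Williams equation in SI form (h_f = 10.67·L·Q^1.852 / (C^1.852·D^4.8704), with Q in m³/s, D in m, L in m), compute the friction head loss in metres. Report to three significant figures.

h_f ≈ 35.2 m

h_f = 10.67·1720·0.0464^1.852 / (146^1.852·0.169^4.8704) = 35.17 m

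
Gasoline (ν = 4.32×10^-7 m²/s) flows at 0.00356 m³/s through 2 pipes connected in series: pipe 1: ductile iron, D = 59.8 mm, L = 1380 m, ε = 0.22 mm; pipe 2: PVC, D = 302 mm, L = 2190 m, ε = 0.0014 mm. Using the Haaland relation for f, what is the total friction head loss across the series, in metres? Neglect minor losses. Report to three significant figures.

Pipe 1: V = 1.268 m/s, Re = 1.75×10^5, ε/D = 0.00368, f = 0.02839, h_1 = f(L/D)V²/2g = 53.64 m
Pipe 2: V = 0.04970 m/s, Re = 3.47×10^4, ε/D = 4.64×10^-6, f = 0.02253, h_2 = f(L/D)V²/2g = 0.02057 m
Series → Q common, losses add: H = Σh = 53.66 m

H ≈ 53.7 m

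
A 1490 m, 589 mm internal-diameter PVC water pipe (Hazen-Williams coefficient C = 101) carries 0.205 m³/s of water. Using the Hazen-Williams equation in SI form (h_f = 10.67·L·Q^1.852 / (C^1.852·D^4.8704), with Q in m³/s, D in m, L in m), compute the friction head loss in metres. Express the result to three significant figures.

h_f ≈ 2.16 m

h_f = 10.67·1490·0.205^1.852 / (101^1.852·0.589^4.8704) = 2.159 m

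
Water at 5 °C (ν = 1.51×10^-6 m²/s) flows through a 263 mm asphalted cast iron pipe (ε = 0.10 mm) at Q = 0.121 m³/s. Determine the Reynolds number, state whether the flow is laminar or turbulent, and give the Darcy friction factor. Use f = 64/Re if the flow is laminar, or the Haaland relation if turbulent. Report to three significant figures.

V = 4Q/(πD²) = 2.227 m/s
Re = VD/ν = 2.227·0.263/1.51×10^-6 = 3.88×10^5
Re > 4000 → turbulent; ε/D = 3.80×10^-4
Haaland: f = 0.01702

Re ≈ 3.88×10^5; turbulent; f ≈ 0.0170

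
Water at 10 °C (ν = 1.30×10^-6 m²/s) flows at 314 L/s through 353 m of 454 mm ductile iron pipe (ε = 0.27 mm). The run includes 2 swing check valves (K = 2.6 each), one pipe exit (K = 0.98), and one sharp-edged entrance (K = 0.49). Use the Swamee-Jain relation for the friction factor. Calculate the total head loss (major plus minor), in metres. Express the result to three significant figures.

V = 4Q/(πD²) = 1.940 m/s; V²/2g = 0.1918 m
Re = 6.77×10^5, ε/D = 5.95×10^-4 → f = 0.01812 (Swamee-Jain)
Major: h_f = f(L/D)·V²/2g = 0.01812·777.5·0.1918 = 2.702 m
Minor: ΣK = 6.67; h_m = ΣK·V²/2g = 1.279 m
Total H_L = 2.702 + 1.279 = 3.981 m

H_L ≈ 3.98 m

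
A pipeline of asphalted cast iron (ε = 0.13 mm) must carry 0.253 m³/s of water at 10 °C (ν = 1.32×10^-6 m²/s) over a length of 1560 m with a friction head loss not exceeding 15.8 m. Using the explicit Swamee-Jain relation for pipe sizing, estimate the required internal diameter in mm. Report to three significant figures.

Swamee-Jain (Type III): D = 0.66·[ε^1.25·(LQ²/(gh_f))^4.75 + ν·Q^9.4·(L/(gh_f))^5.2]^0.04
LQ²/(gh_f) = 0.6442; L/(gh_f) = 10.06
Term 1 = ε^1.25·(…)^4.75 = 1.72×10^-6; Term 2 = ν·Q^9.4·(…)^5.2 = 5.30×10^-7
D = 0.66·(1.72×10^-6 + 5.30×10^-7)^0.04 = 0.3923 m = 392 mm
Check: V = 2.09 m/s, Re = 6.22×10^5, f = 0.01640, h_f = 14.6 m ≈ 15.8 m ✓

D ≈ 392 mm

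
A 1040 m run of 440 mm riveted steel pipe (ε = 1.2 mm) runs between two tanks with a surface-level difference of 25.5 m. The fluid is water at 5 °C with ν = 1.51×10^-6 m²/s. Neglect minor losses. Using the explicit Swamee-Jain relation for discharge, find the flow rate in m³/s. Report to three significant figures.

Q ≈ 0.437 m³/s

Swamee-Jain (Type II): Q = -0.965·√(gD⁵h_f/L)·ln[ε/(3.7D) + √(3.17ν²L/(gD³h_f))]
√(gD⁵h_f/L) = √(9.81·0.440⁵·25.5/1040) = 0.06298
ε/(3.7D) = 7.37×10^-4; √(3.17ν²L/(gD³h_f)) = 1.88×10^-5
Q = -0.965·0.06298·ln(7.559×10^-4) = 0.4368 m³/s
Check: V = 2.87 m/s, Re = 8.37×10^5, f = 0.02573, h_f = 25.6 m ≈ 25.5 m ✓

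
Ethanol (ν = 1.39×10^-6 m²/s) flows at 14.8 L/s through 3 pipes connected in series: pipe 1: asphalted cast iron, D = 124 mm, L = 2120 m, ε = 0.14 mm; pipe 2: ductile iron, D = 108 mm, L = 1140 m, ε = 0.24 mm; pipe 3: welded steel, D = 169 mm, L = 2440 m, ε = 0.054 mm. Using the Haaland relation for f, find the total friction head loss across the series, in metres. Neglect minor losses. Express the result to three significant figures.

H ≈ 71.0 m

Pipe 1: V = 1.226 m/s, Re = 1.09×10^5, ε/D = 0.00113, f = 0.02224, h_1 = f(L/D)V²/2g = 29.11 m
Pipe 2: V = 1.616 m/s, Re = 1.26×10^5, ε/D = 0.00222, f = 0.02528, h_2 = f(L/D)V²/2g = 35.50 m
Pipe 3: V = 0.6598 m/s, Re = 8.02×10^4, ε/D = 3.20×10^-4, f = 0.01996, h_3 = f(L/D)V²/2g = 6.394 m
Series → Q common, losses add: H = Σh = 71.01 m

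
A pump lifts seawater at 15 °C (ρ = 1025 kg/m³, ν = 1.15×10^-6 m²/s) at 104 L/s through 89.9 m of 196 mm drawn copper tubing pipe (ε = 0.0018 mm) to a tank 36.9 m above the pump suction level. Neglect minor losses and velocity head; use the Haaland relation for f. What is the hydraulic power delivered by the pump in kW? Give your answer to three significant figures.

P_hyd ≈ 42.3 kW

V = 4Q/(πD²) = 3.447 m/s; Re = 5.87×10^5; ε/D = 9.18×10^-6; f = 0.01281
h_f = f(L/D)V²/2g = 3.558 m
Total head H = z + h_f = 36.9 + 3.558 = 40.46 m
P_hyd = ρgQH = 1025·9.81·0.104·40.46 = 42.31 kW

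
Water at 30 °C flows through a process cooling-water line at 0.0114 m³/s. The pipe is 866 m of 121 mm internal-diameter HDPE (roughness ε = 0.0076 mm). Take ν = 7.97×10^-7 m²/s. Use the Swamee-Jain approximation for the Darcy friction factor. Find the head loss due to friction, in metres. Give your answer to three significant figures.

V = 4Q/(πD²) = 4·0.0114/(π·0.121²) = 0.9914 m/s
Re = VD/ν = 0.9914·0.121/7.97×10^-7 = 1.51×10^5 → turbulent
ε/D = 0.0076/121 = 6.28×10^-5
Swamee-Jain: f = 0.01690
h_f = f(L/D)V²/(2g) = 0.01690·(866/0.121)·0.9914²/(2·9.81) = 6.060 m

h_f ≈ 6.06 m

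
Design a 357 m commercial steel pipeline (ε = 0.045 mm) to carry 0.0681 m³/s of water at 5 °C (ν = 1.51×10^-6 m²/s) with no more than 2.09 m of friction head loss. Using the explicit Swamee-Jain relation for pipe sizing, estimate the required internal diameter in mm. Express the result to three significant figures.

D ≈ 259 mm

Swamee-Jain (Type III): D = 0.66·[ε^1.25·(LQ²/(gh_f))^4.75 + ν·Q^9.4·(L/(gh_f))^5.2]^0.04
LQ²/(gh_f) = 0.08075; L/(gh_f) = 17.41
Term 1 = ε^1.25·(…)^4.75 = 2.37×10^-11; Term 2 = ν·Q^9.4·(…)^5.2 = 4.60×10^-11
D = 0.66·(2.37×10^-11 + 4.60×10^-11)^0.04 = 0.2590 m = 259 mm
Check: V = 1.29 m/s, Re = 2.22×10^5, f = 0.01671, h_f = 1.96 m ≈ 2.09 m ✓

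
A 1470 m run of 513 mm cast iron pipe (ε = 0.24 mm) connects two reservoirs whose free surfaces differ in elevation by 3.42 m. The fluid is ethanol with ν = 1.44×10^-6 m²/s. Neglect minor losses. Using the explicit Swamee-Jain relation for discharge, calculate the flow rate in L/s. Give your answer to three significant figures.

Swamee-Jain (Type II): Q = -0.965·√(gD⁵h_f/L)·ln[ε/(3.7D) + √(3.17ν²L/(gD³h_f))]
√(gD⁵h_f/L) = √(9.81·0.513⁵·3.42/1470) = 0.02848
ε/(3.7D) = 1.26×10^-4; √(3.17ν²L/(gD³h_f)) = 4.62×10^-5
Q = -0.965·0.02848·ln(1.726×10^-4) = 0.2381 m³/s
Check: V = 1.15 m/s, Re = 4.10×10^5, f = 0.01777, h_f = 3.44 m ≈ 3.42 m ✓

Q ≈ 238 L/s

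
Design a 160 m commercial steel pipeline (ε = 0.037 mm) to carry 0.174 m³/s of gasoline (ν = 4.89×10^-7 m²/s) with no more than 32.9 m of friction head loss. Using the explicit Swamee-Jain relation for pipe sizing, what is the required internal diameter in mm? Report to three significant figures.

D ≈ 179 mm

Swamee-Jain (Type III): D = 0.66·[ε^1.25·(LQ²/(gh_f))^4.75 + ν·Q^9.4·(L/(gh_f))^5.2]^0.04
LQ²/(gh_f) = 0.01501; L/(gh_f) = 0.4957
Term 1 = ε^1.25·(…)^4.75 = 6.28×10^-15; Term 2 = ν·Q^9.4·(…)^5.2 = 9.24×10^-16
D = 0.66·(6.28×10^-15 + 9.24×10^-16)^0.04 = 0.1794 m = 179 mm
Check: V = 6.88 m/s, Re = 2.53×10^6, f = 0.01429, h_f = 30.8 m ≈ 32.9 m ✓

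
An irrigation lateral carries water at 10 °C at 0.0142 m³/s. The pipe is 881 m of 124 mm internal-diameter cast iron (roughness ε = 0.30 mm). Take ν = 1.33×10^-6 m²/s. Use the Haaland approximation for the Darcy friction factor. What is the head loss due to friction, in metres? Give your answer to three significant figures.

h_f ≈ 13.0 m

V = 4Q/(πD²) = 4·0.0142/(π·0.124²) = 1.176 m/s
Re = VD/ν = 1.176·0.124/1.33×10^-6 = 1.10×10^5 → turbulent
ε/D = 0.30/124 = 0.00242
Haaland: f = 0.02593
h_f = f(L/D)V²/(2g) = 0.02593·(881/0.124)·1.176²/(2·9.81) = 12.98 m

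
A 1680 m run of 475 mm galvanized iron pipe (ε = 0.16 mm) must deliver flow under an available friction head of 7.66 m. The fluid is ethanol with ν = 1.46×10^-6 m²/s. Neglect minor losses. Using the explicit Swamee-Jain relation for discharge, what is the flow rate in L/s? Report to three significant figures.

Swamee-Jain (Type II): Q = -0.965·√(gD⁵h_f/L)·ln[ε/(3.7D) + √(3.17ν²L/(gD³h_f))]
√(gD⁵h_f/L) = √(9.81·0.475⁵·7.66/1680) = 0.03289
ε/(3.7D) = 9.10×10^-5; √(3.17ν²L/(gD³h_f)) = 3.75×10^-5
Q = -0.965·0.03289·ln(1.286×10^-4) = 0.2843 m³/s
Check: V = 1.60 m/s, Re = 5.22×10^5, f = 0.01661, h_f = 7.71 m ≈ 7.66 m ✓

Q ≈ 284 L/s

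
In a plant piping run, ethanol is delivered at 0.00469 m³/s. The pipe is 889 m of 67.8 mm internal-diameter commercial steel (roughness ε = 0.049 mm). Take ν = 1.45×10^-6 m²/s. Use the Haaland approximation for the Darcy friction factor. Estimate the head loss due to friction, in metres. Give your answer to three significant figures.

V = 4Q/(πD²) = 4·0.00469/(π·0.0678²) = 1.299 m/s
Re = VD/ν = 1.299·0.0678/1.45×10^-6 = 6.07×10^4 → turbulent
ε/D = 0.049/67.8 = 7.23×10^-4
Haaland: f = 0.02229
h_f = f(L/D)V²/(2g) = 0.02229·(889/0.0678)·1.299²/(2·9.81) = 25.13 m

h_f ≈ 25.1 m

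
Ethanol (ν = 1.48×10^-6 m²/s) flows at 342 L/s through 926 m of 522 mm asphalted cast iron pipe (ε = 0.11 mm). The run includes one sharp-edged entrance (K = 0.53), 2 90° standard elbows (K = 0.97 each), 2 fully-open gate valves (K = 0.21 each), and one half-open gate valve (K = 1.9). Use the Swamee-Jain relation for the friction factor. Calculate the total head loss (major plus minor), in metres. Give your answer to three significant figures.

H_L ≈ 4.19 m

V = 4Q/(πD²) = 1.598 m/s; V²/2g = 0.1302 m
Re = 5.64×10^5, ε/D = 2.11×10^-4 → f = 0.01546 (Swamee-Jain)
Major: h_f = f(L/D)·V²/2g = 0.01546·1774·0.1302 = 3.570 m
Minor: ΣK = 4.79; h_m = ΣK·V²/2g = 0.6235 m
Total H_L = 3.570 + 0.6235 = 4.193 m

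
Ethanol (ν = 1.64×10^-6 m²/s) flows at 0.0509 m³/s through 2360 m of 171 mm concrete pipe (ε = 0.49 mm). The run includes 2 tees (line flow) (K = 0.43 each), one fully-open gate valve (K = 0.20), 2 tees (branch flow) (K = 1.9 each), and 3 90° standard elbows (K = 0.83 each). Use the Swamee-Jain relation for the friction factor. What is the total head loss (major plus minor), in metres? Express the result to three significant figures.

V = 4Q/(πD²) = 2.216 m/s; V²/2g = 0.2504 m
Re = 2.31×10^5, ε/D = 0.00287 → f = 0.02660 (Swamee-Jain)
Major: h_f = f(L/D)·V²/2g = 0.02660·13801·0.2504 = 91.92 m
Minor: ΣK = 7.35; h_m = ΣK·V²/2g = 1.840 m
Total H_L = 91.92 + 1.840 = 93.76 m

H_L ≈ 93.8 m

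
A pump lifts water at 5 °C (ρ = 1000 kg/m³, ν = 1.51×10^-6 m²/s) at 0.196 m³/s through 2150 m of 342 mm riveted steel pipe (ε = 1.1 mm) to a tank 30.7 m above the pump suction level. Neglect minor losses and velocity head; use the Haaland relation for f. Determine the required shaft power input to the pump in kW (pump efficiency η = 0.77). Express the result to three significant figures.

V = 4Q/(πD²) = 2.134 m/s; Re = 4.83×10^5; ε/D = 0.00322; f = 0.02698
h_f = f(L/D)V²/2g = 39.35 m
Total head H = z + h_f = 30.7 + 39.35 = 70.05 m
P_hyd = ρgQH = 1000·9.81·0.196·70.05 = 134.7 kW
P_shaft = P_hyd/η = 134.7/0.77 = 174.9 kW

P_shaft ≈ 175 kW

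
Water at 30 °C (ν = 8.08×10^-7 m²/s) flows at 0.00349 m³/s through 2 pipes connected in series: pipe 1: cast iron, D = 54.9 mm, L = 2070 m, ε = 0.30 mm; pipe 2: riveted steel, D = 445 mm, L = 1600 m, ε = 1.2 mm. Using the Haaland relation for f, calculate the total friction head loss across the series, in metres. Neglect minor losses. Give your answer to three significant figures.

Pipe 1: V = 1.474 m/s, Re = 1.00×10^5, ε/D = 0.00546, f = 0.03207, h_1 = f(L/D)V²/2g = 133.9 m
Pipe 2: V = 0.02244 m/s, Re = 1.24×10^4, ε/D = 0.00270, f = 0.03314, h_2 = f(L/D)V²/2g = 0.003058 m
Series → Q common, losses add: H = Σh = 134.0 m

H ≈ 134 m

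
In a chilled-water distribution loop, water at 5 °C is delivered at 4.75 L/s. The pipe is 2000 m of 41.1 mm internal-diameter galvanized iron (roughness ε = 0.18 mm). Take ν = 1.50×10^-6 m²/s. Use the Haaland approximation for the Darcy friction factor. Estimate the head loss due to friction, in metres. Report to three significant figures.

V = 4Q/(πD²) = 4·0.00475/(π·0.0411²) = 3.580 m/s
Re = VD/ν = 3.580·0.0411/1.50×10^-6 = 9.81×10^4 → turbulent
ε/D = 0.18/41.1 = 0.00438
Haaland: f = 0.03018
h_f = f(L/D)V²/(2g) = 0.03018·(2000/0.0411)·3.580²/(2·9.81) = 959.7 m

h_f ≈ 960 m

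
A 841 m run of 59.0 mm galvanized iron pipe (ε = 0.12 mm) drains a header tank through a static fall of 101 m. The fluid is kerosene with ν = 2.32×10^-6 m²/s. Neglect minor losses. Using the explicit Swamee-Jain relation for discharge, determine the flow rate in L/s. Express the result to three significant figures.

Q ≈ 6.30 L/s

Swamee-Jain (Type II): Q = -0.965·√(gD⁵h_f/L)·ln[ε/(3.7D) + √(3.17ν²L/(gD³h_f))]
√(gD⁵h_f/L) = √(9.81·0.0590⁵·101/841) = 9.178×10^-4
ε/(3.7D) = 5.50×10^-4; √(3.17ν²L/(gD³h_f)) = 2.66×10^-4
Q = -0.965·9.178×10^-4·ln(8.152×10^-4) = 0.006299 m³/s
Check: V = 2.30 m/s, Re = 5.86×10^4, f = 0.02646, h_f = 102 m ≈ 101 m ✓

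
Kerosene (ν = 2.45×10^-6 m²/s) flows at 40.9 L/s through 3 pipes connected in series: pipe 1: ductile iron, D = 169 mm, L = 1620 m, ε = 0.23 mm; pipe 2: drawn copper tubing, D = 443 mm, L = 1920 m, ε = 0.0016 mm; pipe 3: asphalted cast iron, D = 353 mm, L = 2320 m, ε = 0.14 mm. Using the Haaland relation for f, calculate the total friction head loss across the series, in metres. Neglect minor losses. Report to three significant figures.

Pipe 1: V = 1.823 m/s, Re = 1.26×10^5, ε/D = 0.00136, f = 0.02279, h_1 = f(L/D)V²/2g = 37.02 m
Pipe 2: V = 0.2654 m/s, Re = 4.80×10^4, ε/D = 3.61×10^-6, f = 0.02091, h_2 = f(L/D)V²/2g = 0.3253 m
Pipe 3: V = 0.4179 m/s, Re = 6.02×10^4, ε/D = 3.97×10^-4, f = 0.02123, h_3 = f(L/D)V²/2g = 1.242 m
Series → Q common, losses add: H = Σh = 38.59 m

H ≈ 38.6 m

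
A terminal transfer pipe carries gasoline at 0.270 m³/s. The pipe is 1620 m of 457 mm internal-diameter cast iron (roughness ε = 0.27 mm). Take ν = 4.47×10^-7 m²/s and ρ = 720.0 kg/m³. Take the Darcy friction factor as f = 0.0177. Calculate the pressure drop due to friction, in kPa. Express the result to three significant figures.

V = 4Q/(πD²) = 4·0.270/(π·0.457²) = 1.646 m/s
h_f = f(L/D)V²/(2g) = 0.01770·(1620/0.457)·1.646²/(2·9.81) = 8.665 m
Δp = ρg·h_f = 720.0·9.81·8.665 = 61.20 kPa

Δp ≈ 61.2 kPa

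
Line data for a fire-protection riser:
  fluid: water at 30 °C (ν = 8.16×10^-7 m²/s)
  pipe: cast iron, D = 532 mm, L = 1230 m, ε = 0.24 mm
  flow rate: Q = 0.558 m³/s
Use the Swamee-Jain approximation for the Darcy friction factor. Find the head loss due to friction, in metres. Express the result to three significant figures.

h_f ≈ 12.4 m

V = 4Q/(πD²) = 4·0.558/(π·0.532²) = 2.510 m/s
Re = VD/ν = 2.510·0.532/8.16×10^-7 = 1.64×10^6 → turbulent
ε/D = 0.24/532 = 4.51×10^-4
Swamee-Jain: f = 0.01674
h_f = f(L/D)V²/(2g) = 0.01674·(1230/0.532)·2.510²/(2·9.81) = 12.43 m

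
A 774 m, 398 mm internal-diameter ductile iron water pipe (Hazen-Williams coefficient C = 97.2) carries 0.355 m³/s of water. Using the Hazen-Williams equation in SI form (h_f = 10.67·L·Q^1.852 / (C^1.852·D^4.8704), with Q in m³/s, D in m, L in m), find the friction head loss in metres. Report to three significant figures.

h_f = 10.67·774·0.355^1.852 / (97.2^1.852·0.398^4.8704) = 22.46 m

h_f ≈ 22.5 m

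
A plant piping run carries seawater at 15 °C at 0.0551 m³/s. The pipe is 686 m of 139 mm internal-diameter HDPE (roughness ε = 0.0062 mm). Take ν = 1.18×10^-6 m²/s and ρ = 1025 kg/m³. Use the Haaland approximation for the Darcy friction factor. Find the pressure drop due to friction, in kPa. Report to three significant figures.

V = 4Q/(πD²) = 4·0.0551/(π·0.139²) = 3.631 m/s
Re = VD/ν = 3.631·0.139/1.18×10^-6 = 4.28×10^5 → turbulent
ε/D = 0.0062/139 = 4.46×10^-5
Haaland: f = 0.01393
h_f = f(L/D)V²/(2g) = 0.01393·(686/0.139)·3.631²/(2·9.81) = 46.19 m
Δp = ρg·h_f = 1025·9.81·46.19 = 464.4 kPa

Δp ≈ 464 kPa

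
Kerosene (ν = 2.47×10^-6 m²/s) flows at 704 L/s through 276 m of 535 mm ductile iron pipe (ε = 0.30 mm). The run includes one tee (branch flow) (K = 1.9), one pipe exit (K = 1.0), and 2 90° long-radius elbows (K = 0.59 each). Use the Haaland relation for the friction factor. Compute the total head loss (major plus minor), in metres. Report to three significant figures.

H_L ≈ 6.62 m

V = 4Q/(πD²) = 3.132 m/s; V²/2g = 0.4999 m
Re = 6.78×10^5, ε/D = 5.61×10^-4 → f = 0.01776 (Haaland)
Major: h_f = f(L/D)·V²/2g = 0.01776·515.9·0.4999 = 4.579 m
Minor: ΣK = 4.08; h_m = ΣK·V²/2g = 2.039 m
Total H_L = 4.579 + 2.039 = 6.619 m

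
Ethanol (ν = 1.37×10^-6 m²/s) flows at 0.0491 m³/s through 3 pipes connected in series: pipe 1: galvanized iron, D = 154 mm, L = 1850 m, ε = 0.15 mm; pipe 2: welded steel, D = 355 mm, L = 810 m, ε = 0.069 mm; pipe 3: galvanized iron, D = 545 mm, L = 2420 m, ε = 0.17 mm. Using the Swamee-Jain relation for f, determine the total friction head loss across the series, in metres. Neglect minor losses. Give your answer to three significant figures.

Pipe 1: V = 2.636 m/s, Re = 2.96×10^5, ε/D = 9.74×10^-4, f = 0.02065, h_1 = f(L/D)V²/2g = 87.86 m
Pipe 2: V = 0.4961 m/s, Re = 1.29×10^5, ε/D = 1.94×10^-4, f = 0.01821, h_2 = f(L/D)V²/2g = 0.5212 m
Pipe 3: V = 0.2105 m/s, Re = 8.37×10^4, ε/D = 3.12×10^-4, f = 0.02010, h_3 = f(L/D)V²/2g = 0.2015 m
Series → Q common, losses add: H = Σh = 88.58 m

H ≈ 88.6 m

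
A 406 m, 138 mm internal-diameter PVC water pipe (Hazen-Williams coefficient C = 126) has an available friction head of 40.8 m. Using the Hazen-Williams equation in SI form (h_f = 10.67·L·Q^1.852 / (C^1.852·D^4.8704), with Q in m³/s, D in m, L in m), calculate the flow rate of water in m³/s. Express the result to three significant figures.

Rearranging: Q = [h_f·C^1.852·D^4.8704 / (10.67·L)]^(1/1.852)
Q = [40.8·126^1.852·0.138^4.8704 / (10.67·406)]^0.540 = 0.05552 m³/s

Q ≈ 0.0555 m³/s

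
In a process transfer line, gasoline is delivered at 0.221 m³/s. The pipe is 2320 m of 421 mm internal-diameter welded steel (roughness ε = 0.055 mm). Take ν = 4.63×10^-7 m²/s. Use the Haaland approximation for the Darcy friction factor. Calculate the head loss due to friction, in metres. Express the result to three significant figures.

V = 4Q/(πD²) = 4·0.221/(π·0.421²) = 1.588 m/s
Re = VD/ν = 1.588·0.421/4.63×10^-7 = 1.44×10^6 → turbulent
ε/D = 0.055/421 = 1.31×10^-4
Haaland: f = 0.01345
h_f = f(L/D)V²/(2g) = 0.01345·(2320/0.421)·1.588²/(2·9.81) = 9.522 m

h_f ≈ 9.52 m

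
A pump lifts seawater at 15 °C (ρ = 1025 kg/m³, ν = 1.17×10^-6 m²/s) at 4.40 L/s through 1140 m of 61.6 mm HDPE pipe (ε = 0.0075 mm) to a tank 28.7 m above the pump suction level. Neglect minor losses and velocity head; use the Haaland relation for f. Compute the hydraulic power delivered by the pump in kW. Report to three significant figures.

V = 4Q/(πD²) = 1.476 m/s; Re = 7.77×10^4; ε/D = 1.22×10^-4; f = 0.01926
h_f = f(L/D)V²/2g = 39.60 m
Total head H = z + h_f = 28.7 + 39.60 = 68.30 m
P_hyd = ρgQH = 1025·9.81·0.00440·68.30 = 3.022 kW

P_hyd ≈ 3.02 kW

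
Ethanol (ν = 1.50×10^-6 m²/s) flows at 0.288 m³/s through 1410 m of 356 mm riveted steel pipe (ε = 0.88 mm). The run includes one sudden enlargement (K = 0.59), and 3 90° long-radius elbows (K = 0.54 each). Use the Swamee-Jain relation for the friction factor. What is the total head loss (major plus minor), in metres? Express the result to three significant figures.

H_L ≈ 43.4 m

V = 4Q/(πD²) = 2.893 m/s; V²/2g = 0.4267 m
Re = 6.87×10^5, ε/D = 0.00247 → f = 0.02512 (Swamee-Jain)
Major: h_f = f(L/D)·V²/2g = 0.02512·3961·0.4267 = 42.45 m
Minor: ΣK = 2.21; h_m = ΣK·V²/2g = 0.9430 m
Total H_L = 42.45 + 0.9430 = 43.39 m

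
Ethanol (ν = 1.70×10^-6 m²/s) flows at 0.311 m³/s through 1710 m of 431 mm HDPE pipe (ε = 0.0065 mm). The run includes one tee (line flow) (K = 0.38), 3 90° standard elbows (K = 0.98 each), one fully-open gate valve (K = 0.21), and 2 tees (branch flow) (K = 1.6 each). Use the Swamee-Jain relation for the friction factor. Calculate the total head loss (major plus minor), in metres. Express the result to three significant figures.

V = 4Q/(πD²) = 2.132 m/s; V²/2g = 0.2316 m
Re = 5.40×10^5, ε/D = 1.51×10^-5 → f = 0.01316 (Swamee-Jain)
Major: h_f = f(L/D)·V²/2g = 0.01316·3968·0.2316 = 12.09 m
Minor: ΣK = 6.73; h_m = ΣK·V²/2g = 1.559 m
Total H_L = 12.09 + 1.559 = 13.65 m

H_L ≈ 13.7 m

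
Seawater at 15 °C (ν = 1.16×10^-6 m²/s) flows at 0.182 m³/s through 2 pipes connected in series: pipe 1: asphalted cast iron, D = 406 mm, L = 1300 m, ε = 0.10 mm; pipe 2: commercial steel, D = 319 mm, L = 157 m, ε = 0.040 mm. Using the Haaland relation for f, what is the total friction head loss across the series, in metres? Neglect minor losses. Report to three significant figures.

H ≈ 6.92 m

Pipe 1: V = 1.406 m/s, Re = 4.92×10^5, ε/D = 2.46×10^-4, f = 0.01573, h_1 = f(L/D)V²/2g = 5.072 m
Pipe 2: V = 2.277 m/s, Re = 6.26×10^5, ε/D = 1.25×10^-4, f = 0.01422, h_2 = f(L/D)V²/2g = 1.850 m
Series → Q common, losses add: H = Σh = 6.922 m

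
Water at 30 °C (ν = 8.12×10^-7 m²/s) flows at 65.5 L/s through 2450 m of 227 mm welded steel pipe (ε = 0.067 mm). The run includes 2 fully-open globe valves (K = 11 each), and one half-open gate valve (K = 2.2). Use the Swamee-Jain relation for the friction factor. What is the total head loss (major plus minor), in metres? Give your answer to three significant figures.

H_L ≈ 26.9 m

V = 4Q/(πD²) = 1.618 m/s; V²/2g = 0.1335 m
Re = 4.52×10^5, ε/D = 2.95×10^-4 → f = 0.01645 (Swamee-Jain)
Major: h_f = f(L/D)·V²/2g = 0.01645·10793·0.1335 = 23.71 m
Minor: ΣK = 24.2; h_m = ΣK·V²/2g = 3.231 m
Total H_L = 23.71 + 3.231 = 26.94 m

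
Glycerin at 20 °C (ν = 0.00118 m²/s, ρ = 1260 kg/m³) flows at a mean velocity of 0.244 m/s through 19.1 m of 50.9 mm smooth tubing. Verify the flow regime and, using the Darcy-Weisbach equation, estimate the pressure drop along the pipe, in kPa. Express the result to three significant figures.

Δp ≈ 85.6 kPa

Re = VD/ν = 0.244·0.05090/0.00118 = 10.5 → laminar (Re < 2300)
f = 64/Re = 6.081
h_f = f(L/D)V²/(2g) = 6.081·(19.1/0.05090)·0.244²/(2·9.81) = 6.924 m
Δp = ρg·h_f = 1260·9.81·6.924 = 85.58 kPa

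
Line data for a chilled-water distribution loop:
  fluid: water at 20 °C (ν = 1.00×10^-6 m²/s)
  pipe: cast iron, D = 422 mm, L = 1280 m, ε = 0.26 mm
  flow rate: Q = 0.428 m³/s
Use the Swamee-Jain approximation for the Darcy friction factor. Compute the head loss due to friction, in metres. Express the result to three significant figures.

V = 4Q/(πD²) = 4·0.428/(π·0.422²) = 3.060 m/s
Re = VD/ν = 3.060·0.422/1.00×10^-6 = 1.29×10^6 → turbulent
ε/D = 0.26/422 = 6.16×10^-4
Swamee-Jain: f = 0.01793
h_f = f(L/D)V²/(2g) = 0.01793·(1280/0.422)·3.060²/(2·9.81) = 25.96 m

h_f ≈ 26.0 m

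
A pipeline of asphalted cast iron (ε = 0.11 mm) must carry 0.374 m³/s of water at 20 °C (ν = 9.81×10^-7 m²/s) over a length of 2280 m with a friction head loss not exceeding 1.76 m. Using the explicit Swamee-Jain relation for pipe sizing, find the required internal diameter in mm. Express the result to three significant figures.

Swamee-Jain (Type III): D = 0.66·[ε^1.25·(LQ²/(gh_f))^4.75 + ν·Q^9.4·(L/(gh_f))^5.2]^0.04
LQ²/(gh_f) = 18.47; L/(gh_f) = 132.1
Term 1 = ε^1.25·(…)^4.75 = 11.7; Term 2 = ν·Q^9.4·(…)^5.2 = 10.1
D = 0.66·(11.7 + 10.1)^0.04 = 0.7466 m = 747 mm
Check: V = 0.854 m/s, Re = 6.50×10^5, f = 0.01463, h_f = 1.66 m ≈ 1.76 m ✓

D ≈ 747 mm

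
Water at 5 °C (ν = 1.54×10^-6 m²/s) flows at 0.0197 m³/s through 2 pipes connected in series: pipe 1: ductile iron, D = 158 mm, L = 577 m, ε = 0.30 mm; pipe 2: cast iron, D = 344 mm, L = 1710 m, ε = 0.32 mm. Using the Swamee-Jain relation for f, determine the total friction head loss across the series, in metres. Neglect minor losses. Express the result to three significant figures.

H ≈ 4.98 m

Pipe 1: V = 1.005 m/s, Re = 1.03×10^5, ε/D = 0.00190, f = 0.02502, h_1 = f(L/D)V²/2g = 4.701 m
Pipe 2: V = 0.2120 m/s, Re = 4.73×10^4, ε/D = 9.30×10^-4, f = 0.02416, h_2 = f(L/D)V²/2g = 0.2750 m
Series → Q common, losses add: H = Σh = 4.976 m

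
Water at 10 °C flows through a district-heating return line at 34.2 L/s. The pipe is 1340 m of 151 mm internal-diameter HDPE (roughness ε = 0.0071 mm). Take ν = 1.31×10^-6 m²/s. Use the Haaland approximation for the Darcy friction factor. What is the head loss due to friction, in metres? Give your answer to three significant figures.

V = 4Q/(πD²) = 4·0.0342/(π·0.151²) = 1.910 m/s
Re = VD/ν = 1.910·0.151/1.31×10^-6 = 2.20×10^5 → turbulent
ε/D = 0.0071/151 = 4.70×10^-5
Haaland: f = 0.01555
h_f = f(L/D)V²/(2g) = 0.01555·(1340/0.151)·1.910²/(2·9.81) = 25.65 m

h_f ≈ 25.6 m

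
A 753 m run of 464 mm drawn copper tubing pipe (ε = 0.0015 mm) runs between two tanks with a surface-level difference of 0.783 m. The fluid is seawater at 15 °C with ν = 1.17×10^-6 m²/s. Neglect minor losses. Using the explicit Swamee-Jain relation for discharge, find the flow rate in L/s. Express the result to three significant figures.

Swamee-Jain (Type II): Q = -0.965·√(gD⁵h_f/L)·ln[ε/(3.7D) + √(3.17ν²L/(gD³h_f))]
√(gD⁵h_f/L) = √(9.81·0.464⁵·0.783/753) = 0.01481
ε/(3.7D) = 8.74×10^-7; √(3.17ν²L/(gD³h_f)) = 6.53×10^-5
Q = -0.965·0.01481·ln(6.613×10^-5) = 0.1376 m³/s
Check: V = 0.814 m/s, Re = 3.23×10^5, f = 0.01422, h_f = 0.778 m ≈ 0.783 m ✓

Q ≈ 138 L/s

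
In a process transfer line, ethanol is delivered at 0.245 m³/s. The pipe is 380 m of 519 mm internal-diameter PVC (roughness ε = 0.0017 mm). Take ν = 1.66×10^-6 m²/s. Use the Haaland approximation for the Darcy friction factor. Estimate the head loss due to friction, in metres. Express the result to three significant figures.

h_f ≈ 0.695 m

V = 4Q/(πD²) = 4·0.245/(π·0.519²) = 1.158 m/s
Re = VD/ν = 1.158·0.519/1.66×10^-6 = 3.62×10^5 → turbulent
ε/D = 0.0017/519 = 3.28×10^-6
Haaland: f = 0.01388
h_f = f(L/D)V²/(2g) = 0.01388·(380/0.519)·1.158²/(2·9.81) = 0.6947 m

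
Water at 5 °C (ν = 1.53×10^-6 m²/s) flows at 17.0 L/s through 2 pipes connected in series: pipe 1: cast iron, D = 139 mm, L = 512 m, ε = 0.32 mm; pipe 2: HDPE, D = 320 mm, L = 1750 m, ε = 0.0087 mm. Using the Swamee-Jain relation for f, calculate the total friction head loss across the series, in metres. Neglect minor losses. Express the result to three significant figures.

H ≈ 6.41 m

Pipe 1: V = 1.120 m/s, Re = 1.02×10^5, ε/D = 0.00230, f = 0.02607, h_1 = f(L/D)V²/2g = 6.144 m
Pipe 2: V = 0.2114 m/s, Re = 4.42×10^4, ε/D = 2.72×10^-5, f = 0.02145, h_2 = f(L/D)V²/2g = 0.2672 m
Series → Q common, losses add: H = Σh = 6.411 m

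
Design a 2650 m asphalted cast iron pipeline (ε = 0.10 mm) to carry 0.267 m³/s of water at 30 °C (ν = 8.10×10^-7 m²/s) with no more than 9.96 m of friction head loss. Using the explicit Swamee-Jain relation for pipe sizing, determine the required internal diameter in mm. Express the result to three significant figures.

D ≈ 479 mm

Swamee-Jain (Type III): D = 0.66·[ε^1.25·(LQ²/(gh_f))^4.75 + ν·Q^9.4·(L/(gh_f))^5.2]^0.04
LQ²/(gh_f) = 1.933; L/(gh_f) = 27.12
Term 1 = ε^1.25·(…)^4.75 = 2.29×10^-4; Term 2 = ν·Q^9.4·(…)^5.2 = 9.35×10^-5
D = 0.66·(2.29×10^-4 + 9.35×10^-5)^0.04 = 0.4785 m = 479 mm
Check: V = 1.48 m/s, Re = 8.77×10^5, f = 0.01498, h_f = 9.32 m ≈ 9.96 m ✓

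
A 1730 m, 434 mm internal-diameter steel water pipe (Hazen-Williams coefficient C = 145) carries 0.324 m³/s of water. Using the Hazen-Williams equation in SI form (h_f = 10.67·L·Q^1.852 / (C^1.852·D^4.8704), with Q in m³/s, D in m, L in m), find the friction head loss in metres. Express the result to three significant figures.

h_f = 10.67·1730·0.324^1.852 / (145^1.852·0.434^4.8704) = 13.26 m

h_f ≈ 13.3 m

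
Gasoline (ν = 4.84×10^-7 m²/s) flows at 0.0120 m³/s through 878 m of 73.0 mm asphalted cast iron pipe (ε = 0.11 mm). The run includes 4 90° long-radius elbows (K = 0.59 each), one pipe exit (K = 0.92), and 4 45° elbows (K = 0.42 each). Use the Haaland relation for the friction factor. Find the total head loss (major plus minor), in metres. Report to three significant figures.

H_L ≈ 114 m

V = 4Q/(πD²) = 2.867 m/s; V²/2g = 0.4190 m
Re = 4.32×10^5, ε/D = 0.00151 → f = 0.02225 (Haaland)
Major: h_f = f(L/D)·V²/2g = 0.02225·12027·0.4190 = 112.1 m
Minor: ΣK = 4.96; h_m = ΣK·V²/2g = 2.078 m
Total H_L = 112.1 + 2.078 = 114.2 m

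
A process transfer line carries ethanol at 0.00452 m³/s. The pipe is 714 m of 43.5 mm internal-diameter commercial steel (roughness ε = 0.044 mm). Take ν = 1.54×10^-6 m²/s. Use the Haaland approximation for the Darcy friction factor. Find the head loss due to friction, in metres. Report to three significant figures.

V = 4Q/(πD²) = 4·0.00452/(π·0.0435²) = 3.041 m/s
Re = VD/ν = 3.041·0.0435/1.54×10^-6 = 8.59×10^4 → turbulent
ε/D = 0.044/43.5 = 0.00101
Haaland: f = 0.02232
h_f = f(L/D)V²/(2g) = 0.02232·(714/0.0435)·3.041²/(2·9.81) = 172.7 m

h_f ≈ 173 m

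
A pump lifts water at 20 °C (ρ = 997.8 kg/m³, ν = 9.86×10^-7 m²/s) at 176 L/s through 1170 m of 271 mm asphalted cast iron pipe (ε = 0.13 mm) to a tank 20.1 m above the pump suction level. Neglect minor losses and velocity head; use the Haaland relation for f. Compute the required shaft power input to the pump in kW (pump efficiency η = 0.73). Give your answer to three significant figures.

V = 4Q/(πD²) = 3.051 m/s; Re = 8.39×10^5; ε/D = 4.80×10^-4; f = 0.01711
h_f = f(L/D)V²/2g = 35.06 m
Total head H = z + h_f = 20.1 + 35.06 = 55.16 m
P_hyd = ρgQH = 997.8·9.81·0.176·55.16 = 95.03 kW
P_shaft = P_hyd/η = 95.03/0.73 = 130.2 kW

P_shaft ≈ 130 kW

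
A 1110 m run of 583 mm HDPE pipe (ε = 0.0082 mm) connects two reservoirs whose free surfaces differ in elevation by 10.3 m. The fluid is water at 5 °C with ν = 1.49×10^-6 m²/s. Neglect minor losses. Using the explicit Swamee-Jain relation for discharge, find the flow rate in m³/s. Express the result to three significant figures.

Swamee-Jain (Type II): Q = -0.965·√(gD⁵h_f/L)·ln[ε/(3.7D) + √(3.17ν²L/(gD³h_f))]
√(gD⁵h_f/L) = √(9.81·0.583⁵·10.3/1110) = 0.07830
ε/(3.7D) = 3.80×10^-6; √(3.17ν²L/(gD³h_f)) = 1.98×10^-5
Q = -0.965·0.07830·ln(2.355×10^-5) = 0.8052 m³/s
Check: V = 3.02 m/s, Re = 1.18×10^6, f = 0.01167, h_f = 10.3 m ≈ 10.3 m ✓

Q ≈ 0.805 m³/s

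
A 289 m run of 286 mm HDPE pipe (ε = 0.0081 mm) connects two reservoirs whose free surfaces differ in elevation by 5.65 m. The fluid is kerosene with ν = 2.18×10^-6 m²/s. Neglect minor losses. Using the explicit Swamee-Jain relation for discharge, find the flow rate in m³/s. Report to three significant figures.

Swamee-Jain (Type II): Q = -0.965·√(gD⁵h_f/L)·ln[ε/(3.7D) + √(3.17ν²L/(gD³h_f))]
√(gD⁵h_f/L) = √(9.81·0.286⁵·5.65/289) = 0.01916
ε/(3.7D) = 7.65×10^-6; √(3.17ν²L/(gD³h_f)) = 5.79×10^-5
Q = -0.965·0.01916·ln(6.560×10^-5) = 0.1781 m³/s
Check: V = 2.77 m/s, Re = 3.64×10^5, f = 0.01423, h_f = 5.63 m ≈ 5.65 m ✓

Q ≈ 0.178 m³/s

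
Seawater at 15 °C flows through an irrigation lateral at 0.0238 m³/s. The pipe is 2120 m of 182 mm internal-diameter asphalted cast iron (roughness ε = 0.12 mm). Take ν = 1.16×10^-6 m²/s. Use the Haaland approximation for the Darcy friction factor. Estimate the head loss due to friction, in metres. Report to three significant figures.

V = 4Q/(πD²) = 4·0.0238/(π·0.182²) = 0.9148 m/s
Re = VD/ν = 0.9148·0.182/1.16×10^-6 = 1.44×10^5 → turbulent
ε/D = 0.12/182 = 6.59×10^-4
Haaland: f = 0.01997
h_f = f(L/D)V²/(2g) = 0.01997·(2120/0.182)·0.9148²/(2·9.81) = 9.921 m

h_f ≈ 9.92 m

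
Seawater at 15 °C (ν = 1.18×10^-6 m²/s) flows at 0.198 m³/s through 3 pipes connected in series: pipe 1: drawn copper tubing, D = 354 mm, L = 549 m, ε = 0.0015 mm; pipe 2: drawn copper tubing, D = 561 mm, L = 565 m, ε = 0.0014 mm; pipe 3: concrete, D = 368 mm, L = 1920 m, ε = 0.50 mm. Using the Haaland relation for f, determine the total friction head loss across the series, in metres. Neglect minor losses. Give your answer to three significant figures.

H ≈ 24.4 m

Pipe 1: V = 2.012 m/s, Re = 6.04×10^5, ε/D = 4.24×10^-6, f = 0.01269, h_1 = f(L/D)V²/2g = 4.059 m
Pipe 2: V = 0.8010 m/s, Re = 3.81×10^5, ε/D = 2.50×10^-6, f = 0.01375, h_2 = f(L/D)V²/2g = 0.4527 m
Pipe 3: V = 1.862 m/s, Re = 5.81×10^5, ε/D = 0.00136, f = 0.02159, h_3 = f(L/D)V²/2g = 19.90 m
Series → Q common, losses add: H = Σh = 24.41 m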